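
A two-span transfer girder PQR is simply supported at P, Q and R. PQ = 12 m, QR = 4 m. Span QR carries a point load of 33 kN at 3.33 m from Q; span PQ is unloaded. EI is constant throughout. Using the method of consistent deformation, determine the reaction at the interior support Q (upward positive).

R_Q = 6.423 kN

Release continuity at Q by inserting a hinge; the redundant is the internal moment M_Q. The primary structure is two simply-supported spans PQ and QR.
Discontinuity in slope at Q on the released structure — sum the simple-span end rotations:
  span QR: point load 33 at a = 3.33: Pab(L + b)/(6LEI) = 14.33/EI
  relative rotation θ_0 = (0 + 14.33)/EI = 14.33/EI
A unit hogging moment at Q produces rotation L₁/(3EI) + L₂/(3EI) = 5.333/EI.
Compatibility: M_Q·(L₁+L₂)/(3EI) = θ_0, giving M_Q = 2.686 kN·m (hogging).
Span PQ, ΣM about P with M_Q applied at Q: R_Q^{PQ}·12 = 0 + 2.686, so R_Q^{PQ} = 0.2239 kN and R_P = 0 − 0.2239 = -0.2239 kN.
Span QR, ΣM about R: R_Q^{QR}·4 = 22.11 + 2.686, so R_Q^{QR} = 6.199 kN and R_R = 33 − 6.199 = 26.8 kN.
R_Q = 0.2239 + 6.199 = 6.423 kN.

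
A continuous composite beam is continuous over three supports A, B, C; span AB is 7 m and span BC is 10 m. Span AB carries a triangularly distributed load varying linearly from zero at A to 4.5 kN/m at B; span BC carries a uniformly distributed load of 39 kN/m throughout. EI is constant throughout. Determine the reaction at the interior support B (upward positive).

R_B = 276.6 kN

Release continuity at B by inserting a hinge; the redundant is the internal moment M_B. The primary structure is two simply-supported spans AB and BC.
Discontinuity in slope at B on the released structure — sum the simple-span end rotations:
  span AB: triangular load, peak 4.5: w₀L³/(45EI) = 34.3/EI
  span BC: UDL 39: wL³/(24EI) = 1625/EI
  relative rotation θ_0 = (34.3 + 1625)/EI = 1659/EI
A unit hogging moment at B produces rotation L₁/(3EI) + L₂/(3EI) = 5.667/EI.
Compatibility: M_B·(L₁+L₂)/(3EI) = θ_0, giving M_B = 292.8 kN·m (hogging).
Span AB, ΣM about A with M_B applied at B: R_B^{AB}·7 = 73.5 + 292.8, so R_B^{AB} = 52.33 kN and R_A = 15.75 − 52.33 = -36.58 kN.
Span BC, ΣM about C: R_B^{BC}·10 = 1950 + 292.8, so R_B^{BC} = 224.3 kN and R_C = 390 − 224.3 = 165.7 kN.
R_B = 52.33 + 224.3 = 276.6 kN.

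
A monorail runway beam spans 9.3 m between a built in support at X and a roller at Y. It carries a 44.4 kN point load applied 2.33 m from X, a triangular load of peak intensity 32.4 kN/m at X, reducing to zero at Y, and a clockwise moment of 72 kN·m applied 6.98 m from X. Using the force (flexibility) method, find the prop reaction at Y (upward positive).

R_Y = 44.85 kN

Take the reaction at Y as the redundant and release it; the primary structure is a cantilever fixed at X.
Free-end deflection of the primary structure under the applied loading (downward +):
  point load 44.4 at a = 2.33: Pa²(3L − a)/(6EI) = 1027/EI
  triangular load, peak 32.4 at the fixed end: w₀L⁴/(30EI) = 8079/EI
  clockwise couple 72 at a = 6.98: M₀a(2L − a)/(2EI) = 2920/EI
  δ_0 = 12026/EI
Tip deflection under a unit load at Y: L³/(3EI) = 268.1/EI.
The prop prevents deflection at Y: R_Y = δ_0/δ_{YY} = 12026/268.1 = 44.85 kN.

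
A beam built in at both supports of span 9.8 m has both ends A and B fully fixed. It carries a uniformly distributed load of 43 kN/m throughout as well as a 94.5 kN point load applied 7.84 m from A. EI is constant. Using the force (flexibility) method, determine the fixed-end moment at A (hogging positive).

Take the two fixed-end moments M_A, M_B as redundants; the released structure is the simple span AB.
On the primary (simply-supported) span, the end slopes from the loading are:
  at A: UDL 43: wL³/(24EI) = 1686/EI
  at B: UDL 43: wL³/(24EI) = 1686/EI
  at A: point load 94.5 at a = 7.84: Pab(L + b)/(6LEI) = 290.4/EI
  at B: point load 94.5 at a = 7.84: Pab(L + a)/(6LEI) = 435.6/EI
  θ_A0 = 1977/EI,  θ_B0 = 2122/EI
Flexibility coefficients: a unit moment at one end gives L/(3EI) there and L/(6EI) at the far end, so f₁₁ = f₂₂ = 3.267/EI and f₁₂ = f₂₁ = 1.633/EI.
Compatibility — zero rotation at each built-in end:
  3.267 M_A + 1.633 M_B = 1977
  1.633 M_A + 3.267 M_B = 2122
Solving the pair gives M_A = 373.8 kN·m and M_B = 462.7 kN·m (hogging).

M_A = 373.8 kN·m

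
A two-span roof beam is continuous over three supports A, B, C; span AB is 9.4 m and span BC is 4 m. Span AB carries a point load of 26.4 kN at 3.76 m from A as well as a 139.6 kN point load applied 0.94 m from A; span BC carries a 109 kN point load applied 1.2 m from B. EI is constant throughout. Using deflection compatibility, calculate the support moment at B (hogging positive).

M_B = 98.04 kN·m

Insert a hinge at B; M_B is the redundant, and each span becomes simply supported.
Rotations at B on the released spans (each span's end-slope, ×1/EI):
  span AB: point load 26.4 at a = 3.76: Pab(L + a)/(6LEI) = 130.6/EI
  span AB: point load 139.6 at a = 0.94: Pab(L + a)/(6LEI) = 203.5/EI
  span BC: point load 109 at a = 1.2: Pab(L + b)/(6LEI) = 103.8/EI
  relative rotation θ_0 = (334.2 + 103.8)/EI = 437.9/EI
A unit hogging moment at B produces rotation L₁/(3EI) + L₂/(3EI) = 4.467/EI.
Compatibility: M_B·(L₁+L₂)/(3EI) = θ_0, giving M_B = 98.04 kN·m (hogging).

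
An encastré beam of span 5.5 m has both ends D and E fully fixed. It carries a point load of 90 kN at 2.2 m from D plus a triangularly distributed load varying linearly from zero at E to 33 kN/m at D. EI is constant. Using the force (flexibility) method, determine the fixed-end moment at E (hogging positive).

Release both end moments; the primary structure is a simply-supported span DE with redundants M_D and M_E.
Simple-span end rotations at D and E under the given loads:
  at D: point load 90 at a = 2.2: Pab(L + b)/(6LEI) = 174.2/EI
  at E: point load 90 at a = 2.2: Pab(L + a)/(6LEI) = 152.5/EI
  at D: triangular load, peak 33: w₀L³/(45EI) = 122/EI
  at E: triangular load, peak 33: 7w₀L³/(360EI) = 106.8/EI
  θ_D0 = 296.2/EI,  θ_E0 = 259.2/EI
Flexibility coefficients: a unit moment at one end gives L/(3EI) there and L/(6EI) at the far end, so f₁₁ = f₂₂ = 1.833/EI and f₁₂ = f₂₁ = 0.9167/EI.
Compatibility — zero rotation at each built-in end:
  1.833 M_D + 0.9167 M_E = 296.2
  0.9167 M_D + 1.833 M_E = 259.2
Solving the pair gives M_D = 121.2 kN·m and M_E = 80.8 kN·m (hogging).

M_E = 80.8 kN·m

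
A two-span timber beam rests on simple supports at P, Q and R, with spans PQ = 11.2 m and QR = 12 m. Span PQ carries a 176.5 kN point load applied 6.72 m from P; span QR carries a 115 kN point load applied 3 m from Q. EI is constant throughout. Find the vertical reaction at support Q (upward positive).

R_Q = 244 kN

Take M_Q as the redundant. Released structure: two simple spans PQ and QR with a hinge at Q.
End slopes at the hinge Q, treating each span as simply supported:
  span PQ: point load 176.5 at a = 6.72: Pab(L + a)/(6LEI) = 1417/EI
  span QR: point load 115 at a = 3: Pab(L + b)/(6LEI) = 905.6/EI
  relative rotation θ_0 = (1417 + 905.6)/EI = 2323/EI
A unit hogging moment at Q produces rotation L₁/(3EI) + L₂/(3EI) = 7.733/EI.
Compatibility: M_Q·(L₁+L₂)/(3EI) = θ_0, giving M_Q = 300.3 kN·m (hogging).
Span PQ, ΣM about P with M_Q applied at Q: R_Q^{PQ}·11.2 = 1186 + 300.3, so R_Q^{PQ} = 132.7 kN and R_P = 176.5 − 132.7 = 43.78 kN.
Span QR, ΣM about R: R_Q^{QR}·12 = 1035 + 300.3, so R_Q^{QR} = 111.3 kN and R_R = 115 − 111.3 = 3.722 kN.
R_Q = 132.7 + 111.3 = 244 kN.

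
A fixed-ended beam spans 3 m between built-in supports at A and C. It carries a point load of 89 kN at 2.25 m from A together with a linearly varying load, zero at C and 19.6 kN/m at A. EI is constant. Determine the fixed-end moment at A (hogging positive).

Release both end moments; the primary structure is a simply-supported span AC with redundants M_A and M_C.
Simple-span end rotations at A and C under the given loads:
  at A: point load 89 at a = 2.25: Pab(L + b)/(6LEI) = 31.29/EI
  at C: point load 89 at a = 2.25: Pab(L + a)/(6LEI) = 43.8/EI
  at A: triangular load, peak 19.6: w₀L³/(45EI) = 11.76/EI
  at C: triangular load, peak 19.6: 7w₀L³/(360EI) = 10.29/EI
  θ_A0 = 43.05/EI,  θ_C0 = 54.09/EI
Flexibility coefficients: a unit moment at one end gives L/(3EI) there and L/(6EI) at the far end, so f₁₁ = f₂₂ = 1/EI and f₁₂ = f₂₁ = 0.5/EI.
Compatibility — zero rotation at each built-in end:
  1 M_A + 0.5 M_C = 43.05
  0.5 M_A + 1 M_C = 54.09
Solving the pair gives M_A = 21.34 kN·m and M_C = 43.43 kN·m (hogging).

M_A = 21.34 kN·m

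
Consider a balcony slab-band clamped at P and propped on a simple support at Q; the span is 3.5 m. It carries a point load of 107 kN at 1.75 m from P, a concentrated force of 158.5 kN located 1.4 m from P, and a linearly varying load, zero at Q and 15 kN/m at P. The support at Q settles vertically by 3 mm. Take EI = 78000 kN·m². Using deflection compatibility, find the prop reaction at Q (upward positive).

R_Q = 55.28 kN

Remove the prop at Q; the released (primary) structure is a cantilever built in at P.
Downward deflection at the released point Q due to the loads:
  point load 107 at a = 1.75: Pa²(3L − a)/(6EI) = 477.9/EI
  point load 158.5 at a = 1.4: Pa²(3L − a)/(6EI) = 471.2/EI
  triangular load, peak 15 at the fixed end: w₀L⁴/(30EI) = 75.03/EI
  δ_0 = 1024/EI
Flexibility coefficient — unit upward force at Q: δ_{QQ} = L³/(3EI) = 14.29/EI.
With EI = 78000 kN·m²: δ_0 = 0.013129 m and δ_{QQ} = 0.000183 m/kN.
Compatibility — the beam at Q must follow the support down by 0.003 m: δ_0 − R_Q·δ_{QQ} = 0.003, so R_Q = (0.013129 − 0.003)/0.000183 = 55.28 kN.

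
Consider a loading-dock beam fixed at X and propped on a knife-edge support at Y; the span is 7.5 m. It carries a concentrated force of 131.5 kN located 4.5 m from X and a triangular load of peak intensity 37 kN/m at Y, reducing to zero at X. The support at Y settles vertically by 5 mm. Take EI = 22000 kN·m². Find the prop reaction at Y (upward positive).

R_Y = 132.3 kN

Release the roller at Y. Primary structure: cantilever fixed at X.
Downward deflection at the released point Y due to the loads:
  point load 131.5 at a = 4.5: Pa²(3L − a)/(6EI) = 7989/EI
  triangular load, peak 37 at the free end: 11w₀L⁴/(120EI) = 10731/EI
  δ_0 = 18720/EI
Flexibility coefficient — unit upward force at Y: δ_{YY} = L³/(3EI) = 140.6/EI.
With EI = 22000 kN·m²: δ_0 = 0.85091 m and δ_{YY} = 0.006392 m/kN.
Compatibility — the beam at Y must follow the support down by 0.005 m: δ_0 − R_Y·δ_{YY} = 0.005, so R_Y = (0.85091 − 0.005)/0.006392 = 132.3 kN.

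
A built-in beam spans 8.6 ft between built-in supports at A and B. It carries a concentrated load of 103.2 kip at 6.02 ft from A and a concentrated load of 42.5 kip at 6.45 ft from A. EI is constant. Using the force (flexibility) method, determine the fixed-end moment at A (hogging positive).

Release both end moments; the primary structure is a simply-supported span AB with redundants M_A and M_B.
End rotations of the released simple span under the applied load (×1/EI):
  at A: point load 103.2 at a = 6.02: Pab(L + b)/(6LEI) = 347.3/EI
  at B: point load 103.2 at a = 6.02: Pab(L + a)/(6LEI) = 454.1/EI
  at A: point load 42.5 at a = 6.45: Pab(L + b)/(6LEI) = 122.8/EI
  at B: point load 42.5 at a = 6.45: Pab(L + a)/(6LEI) = 171.9/EI
  θ_A0 = 470.1/EI,  θ_B0 = 626/EI
Flexibility coefficients: a unit moment at one end gives L/(3EI) there and L/(6EI) at the far end, so f₁₁ = f₂₂ = 2.867/EI and f₁₂ = f₂₁ = 1.433/EI.
Compatibility — zero rotation at each built-in end:
  2.867 M_A + 1.433 M_B = 470.1
  1.433 M_A + 2.867 M_B = 626
Solving the pair gives M_A = 73.05 kip·ft and M_B = 181.9 kip·ft (hogging).

M_A = 73.05 kip·ft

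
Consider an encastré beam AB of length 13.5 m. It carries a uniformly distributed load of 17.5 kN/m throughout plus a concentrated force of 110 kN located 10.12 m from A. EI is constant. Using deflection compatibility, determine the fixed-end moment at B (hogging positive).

Release both end moments; the primary structure is a simply-supported span AB with redundants M_A and M_B.
End rotations of the released simple span under the applied load (×1/EI):
  at A: UDL 17.5: wL³/(24EI) = 1794/EI
  at B: UDL 17.5: wL³/(24EI) = 1794/EI
  at A: point load 110 at a = 10.12: Pab(L + b)/(6LEI) = 784.1/EI
  at B: point load 110 at a = 10.12: Pab(L + a)/(6LEI) = 1097/EI
  θ_A0 = 2578/EI,  θ_B0 = 2891/EI
Flexibility coefficients: a unit moment at one end gives L/(3EI) there and L/(6EI) at the far end, so f₁₁ = f₂₂ = 4.5/EI and f₁₂ = f₂₁ = 2.25/EI.
Compatibility — zero rotation at each built-in end:
  4.5 M_A + 2.25 M_B = 2578
  2.25 M_A + 4.5 M_B = 2891
Solving the pair gives M_A = 335.6 kN·m and M_B = 474.7 kN·m (hogging).

M_B = 474.7 kN·m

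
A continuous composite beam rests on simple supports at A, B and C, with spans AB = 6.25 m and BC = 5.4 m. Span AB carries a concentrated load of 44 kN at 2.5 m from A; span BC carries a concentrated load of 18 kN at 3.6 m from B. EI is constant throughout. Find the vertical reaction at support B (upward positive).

R_B = 34.46 kN

Release continuity at B by inserting a hinge; the redundant is the internal moment M_B. The primary structure is two simply-supported spans AB and BC.
End slopes at the hinge B, treating each span as simply supported:
  span AB: point load 44 at a = 2.5: Pab(L + a)/(6LEI) = 96.25/EI
  span BC: point load 18 at a = 3.6: Pab(L + b)/(6LEI) = 25.92/EI
  relative rotation θ_0 = (96.25 + 25.92)/EI = 122.2/EI
A unit hogging moment at B produces rotation L₁/(3EI) + L₂/(3EI) = 3.883/EI.
Compatibility: M_B·(L₁+L₂)/(3EI) = θ_0, giving M_B = 31.46 kN·m (hogging).
Span AB, ΣM about A with M_B applied at B: R_B^{AB}·6.25 = 110 + 31.46, so R_B^{AB} = 22.63 kN and R_A = 44 − 22.63 = 21.37 kN.
Span BC, ΣM about C: R_B^{BC}·5.4 = 32.4 + 31.46, so R_B^{BC} = 11.83 kN and R_C = 18 − 11.83 = 6.174 kN.
R_B = 22.63 + 11.83 = 34.46 kN.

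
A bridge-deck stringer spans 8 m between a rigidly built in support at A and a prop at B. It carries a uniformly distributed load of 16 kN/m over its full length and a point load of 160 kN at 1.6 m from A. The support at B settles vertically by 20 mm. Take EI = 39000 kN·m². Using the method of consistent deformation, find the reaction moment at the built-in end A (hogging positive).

Remove the prop at B; the released (primary) structure is a cantilever built in at A.
Deflection at B on the released cantilever, summing each load's contribution:
  UDL 16: wL⁴/(8EI) = 8192/EI
  point load 160 at a = 1.6: Pa²(3L − a)/(6EI) = 1529/EI
  δ_0 = 9721/EI
Tip deflection under a unit load at B: L³/(3EI) = 170.7/EI.
With EI = 39000 kN·m²: δ_0 = 0.24926 m and δ_{BB} = 0.004376 m/kN.
Compatibility — the beam at B must follow the support down by 0.02 m: δ_0 − R_B·δ_{BB} = 0.02, so R_B = (0.24926 − 0.02)/0.004376 = 52.39 kN.
Moment equilibrium about A: M_A = Σ(load moments about A) − R_B·L = 768 − 52.39×8 = 348.9 kN·m.

M_A = 348.9 kN·m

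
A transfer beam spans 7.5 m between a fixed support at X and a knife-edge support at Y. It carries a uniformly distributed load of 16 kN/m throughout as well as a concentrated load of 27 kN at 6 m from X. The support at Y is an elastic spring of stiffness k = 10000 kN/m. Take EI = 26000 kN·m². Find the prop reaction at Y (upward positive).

Take the reaction at Y as the redundant and release it; the primary structure is a cantilever fixed at X.
Downward deflection at the released point Y due to the loads:
  UDL 16: wL⁴/(8EI) = 6328/EI
  point load 27 at a = 6: Pa²(3L − a)/(6EI) = 2673/EI
  δ_0 = 9001/EI
Tip deflection under a unit load at Y: L³/(3EI) = 140.6/EI.
With EI = 26000 kN·m²: δ_0 = 0.3462 m and δ_{YY} = 0.005409 m/kN.
Compatibility — the spring shortens by R_Y/k under the reaction it provides: δ_0 − R_Y·δ_{YY} = R_Y/k. With 1/k = 0.0001 m/kN, R_Y = δ_0 / (δ_{YY} + 1/k) = 0.3462 / (0.005409 + 0.0001) = 62.85 kN.

R_Y = 62.85 kN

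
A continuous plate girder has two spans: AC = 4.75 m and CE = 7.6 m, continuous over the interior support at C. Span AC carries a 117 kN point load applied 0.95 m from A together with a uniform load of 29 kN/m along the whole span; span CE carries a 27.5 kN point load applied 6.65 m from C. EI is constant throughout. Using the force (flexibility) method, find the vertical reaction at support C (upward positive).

R_C = 116.2 kN

Release continuity at C by inserting a hinge; the redundant is the internal moment M_C. The primary structure is two simply-supported spans AC and CE.
End slopes at the hinge C, treating each span as simply supported:
  span AC: point load 117 at a = 0.95: Pab(L + a)/(6LEI) = 84.47/EI
  span AC: UDL 29: wL³/(24EI) = 129.5/EI
  span CE: point load 27.5 at a = 6.65: Pab(L + b)/(6LEI) = 32.57/EI
  relative rotation θ_0 = (214 + 32.57)/EI = 246.5/EI
A unit hogging moment at C produces rotation L₁/(3EI) + L₂/(3EI) = 4.117/EI.
Compatibility: M_C·(L₁+L₂)/(3EI) = θ_0, giving M_C = 59.89 kN·m (hogging).
Span AC, ΣM about A with M_C applied at C: R_C^{AC}·4.75 = 438.3 + 59.89, so R_C^{AC} = 104.9 kN and R_A = 254.8 − 104.9 = 149.9 kN.
Span CE, ΣM about E: R_C^{CE}·7.6 = 26.12 + 59.89, so R_C^{CE} = 11.32 kN and R_E = 27.5 − 11.32 = 16.18 kN.
R_C = 104.9 + 11.32 = 116.2 kN.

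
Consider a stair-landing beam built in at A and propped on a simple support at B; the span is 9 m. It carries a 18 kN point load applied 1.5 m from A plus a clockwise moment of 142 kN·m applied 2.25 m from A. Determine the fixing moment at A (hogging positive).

Remove the prop at B; the released (primary) structure is a cantilever built in at A.
Primary-structure tip deflection at B by superposition:
  point load 18 at a = 1.5: Pa²(3L − a)/(6EI) = 172.1/EI
  clockwise couple 142 at a = 2.25: M₀a(2L − a)/(2EI) = 2516/EI
  δ_0 = 2688/EI
Tip deflection under a unit load at B: L³/(3EI) = 243/EI.
Compatibility at B: δ_0 − R_B·δ_{BB} = 0, so R_B = 2688/243 = 11.06 kN.
Moment equilibrium about A: M_A = Σ(load moments about A) − R_B·L = 169 − 11.06×9 = 69.44 kN·m.

M_A = 69.44 kN·m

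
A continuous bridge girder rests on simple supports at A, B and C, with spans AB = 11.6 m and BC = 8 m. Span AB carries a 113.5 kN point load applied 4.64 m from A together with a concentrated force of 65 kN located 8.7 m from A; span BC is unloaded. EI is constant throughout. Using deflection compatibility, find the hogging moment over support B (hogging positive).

M_B = 204.1 kN·m

Take M_B as the redundant. Released structure: two simple spans AB and BC with a hinge at B.
Rotations at B on the released spans (each span's end-slope, ×1/EI):
  span AB: point load 113.5 at a = 4.64: Pab(L + a)/(6LEI) = 855.3/EI
  span AB: point load 65 at a = 8.7: Pab(L + a)/(6LEI) = 478.3/EI
  relative rotation θ_0 = (1334 + 0)/EI = 1334/EI
A unit hogging moment at B produces rotation L₁/(3EI) + L₂/(3EI) = 6.533/EI.
Slope continuity at B: θ_0 = M_B·6.533/EI, so M_B = 1334/6.533 = 204.1 kN·m (hogging).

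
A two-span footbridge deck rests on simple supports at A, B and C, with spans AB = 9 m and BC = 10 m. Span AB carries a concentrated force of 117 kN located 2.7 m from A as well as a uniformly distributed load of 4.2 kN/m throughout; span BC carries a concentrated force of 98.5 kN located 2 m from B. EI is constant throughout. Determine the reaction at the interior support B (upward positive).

Insert a hinge at B; M_B is the redundant, and each span becomes simply supported.
Discontinuity in slope at B on the released structure — sum the simple-span end rotations:
  span AB: point load 117 at a = 2.7: Pab(L + a)/(6LEI) = 431.2/EI
  span AB: UDL 4.2: wL³/(24EI) = 127.6/EI
  span BC: point load 98.5 at a = 2: Pab(L + b)/(6LEI) = 472.8/EI
  relative rotation θ_0 = (558.8 + 472.8)/EI = 1032/EI
A unit hogging moment at B produces rotation L₁/(3EI) + L₂/(3EI) = 6.333/EI.
Slope continuity at B: θ_0 = M_B·6.333/EI, so M_B = 1032/6.333 = 162.9 kN·m (hogging).
Span AB, ΣM about A with M_B applied at B: R_B^{AB}·9 = 486 + 162.9, so R_B^{AB} = 72.1 kN and R_A = 154.8 − 72.1 = 82.7 kN.
Span BC, ΣM about C: R_B^{BC}·10 = 788 + 162.9, so R_B^{BC} = 95.09 kN and R_C = 98.5 − 95.09 = 3.412 kN.
R_B = 72.1 + 95.09 = 167.2 kN.

R_B = 167.2 kN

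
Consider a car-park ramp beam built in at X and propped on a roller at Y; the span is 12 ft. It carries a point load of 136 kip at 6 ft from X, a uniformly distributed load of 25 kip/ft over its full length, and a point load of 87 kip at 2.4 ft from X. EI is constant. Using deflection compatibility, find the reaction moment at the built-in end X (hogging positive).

Choose R_Y as the redundant. The primary structure is the cantilever fixed at X.
Deflection at Y on the released cantilever, summing each load's contribution:
  point load 136 at a = 6: Pa²(3L − a)/(6EI) = 24480/EI
  UDL 25: wL⁴/(8EI) = 64800/EI
  point load 87 at a = 2.4: Pa²(3L − a)/(6EI) = 2806/EI
  δ_0 = 92086/EI
Tip deflection under a unit load at Y: L³/(3EI) = 576/EI.
Compatibility at Y: δ_0 − R_Y·δ_{YY} = 0, so R_Y = 92086/576 = 159.9 kip.
Moment equilibrium about X: M_X = Σ(load moments about X) − R_Y·L = 2825 − 159.9×12 = 906.3 kip·ft.

M_X = 906.3 kip·ft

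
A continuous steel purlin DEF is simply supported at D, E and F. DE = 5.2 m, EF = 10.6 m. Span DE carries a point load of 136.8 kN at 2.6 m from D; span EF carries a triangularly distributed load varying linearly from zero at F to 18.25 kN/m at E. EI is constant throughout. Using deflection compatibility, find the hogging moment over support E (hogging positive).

Take M_E as the redundant. Released structure: two simple spans DE and EF with a hinge at E.
End slopes at the hinge E, treating each span as simply supported:
  span DE: point load 136.8 at a = 2.6: Pab(L + a)/(6LEI) = 231.2/EI
  span EF: triangular load, peak 18.25: w₀L³/(45EI) = 483/EI
  relative rotation θ_0 = (231.2 + 483)/EI = 714.2/EI
A unit hogging moment at E produces rotation L₁/(3EI) + L₂/(3EI) = 5.267/EI.
Compatibility: M_E·(L₁+L₂)/(3EI) = θ_0, giving M_E = 135.6 kN·m (hogging).

M_E = 135.6 kN·m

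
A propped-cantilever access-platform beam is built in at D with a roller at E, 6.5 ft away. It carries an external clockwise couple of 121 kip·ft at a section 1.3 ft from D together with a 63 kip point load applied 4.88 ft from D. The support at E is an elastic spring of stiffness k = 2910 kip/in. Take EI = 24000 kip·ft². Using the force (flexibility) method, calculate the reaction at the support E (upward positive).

Remove the prop at E; the released (primary) structure is a cantilever built in at D.
Deflection at E on the released cantilever, summing each load's contribution:
  clockwise couple 121 at a = 1.3: M₀a(2L − a)/(2EI) = 920.2/EI
  point load 63 at a = 4.88: Pa²(3L − a)/(6EI) = 3656/EI
  δ_0 = 4576/EI
Tip deflection under a unit load at E: L³/(3EI) = 91.54/EI.
With EI = 24000 kip·ft²: δ_0 = 0.19066 ft and δ_{EE} = 0.003814 ft/kip.
Compatibility — the spring shortens by R_E/k under the reaction it provides: δ_0 − R_E·δ_{EE} = R_E/k. With 1/k = 1/(2910×12) ft/kip = 0.000029 ft/kip, R_E = δ_0 / (δ_{EE} + 1/k) = 0.19066 / (0.003814 + 0.000029) = 49.62 kip.

R_E = 49.62 kip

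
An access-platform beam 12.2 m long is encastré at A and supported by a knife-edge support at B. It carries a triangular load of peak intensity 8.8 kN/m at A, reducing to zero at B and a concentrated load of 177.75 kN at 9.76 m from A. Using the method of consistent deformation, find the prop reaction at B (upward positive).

Release the roller at B. Primary structure: cantilever fixed at A.
Downward deflection at the released point B due to the loads:
  triangular load, peak 8.8 at the fixed end: w₀L⁴/(30EI) = 6498/EI
  point load 177.75 at a = 9.76: Pa²(3L − a)/(6EI) = 75743/EI
  δ_0 = 82241/EI
Tip deflection under a unit load at B: L³/(3EI) = 605.3/EI.
Compatibility at B: δ_0 − R_B·δ_{BB} = 0, so R_B = 82241/605.3 = 135.9 kN.

R_B = 135.9 kN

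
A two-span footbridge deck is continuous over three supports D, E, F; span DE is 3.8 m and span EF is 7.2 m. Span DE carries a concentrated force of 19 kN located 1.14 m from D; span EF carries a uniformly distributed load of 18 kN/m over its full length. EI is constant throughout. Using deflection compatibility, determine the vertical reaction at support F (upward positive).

R_F = 53.72 kN

Release continuity at E by inserting a hinge; the redundant is the internal moment M_E. The primary structure is two simply-supported spans DE and EF.
Rotations at E on the released spans (each span's end-slope, ×1/EI):
  span DE: point load 19 at a = 1.14: Pab(L + a)/(6LEI) = 12.48/EI
  span EF: UDL 18: wL³/(24EI) = 279.9/EI
  relative rotation θ_0 = (12.48 + 279.9)/EI = 292.4/EI
A unit hogging moment at E produces rotation L₁/(3EI) + L₂/(3EI) = 3.667/EI.
Slope continuity at E: θ_0 = M_E·3.667/EI, so M_E = 292.4/3.667 = 79.75 kN·m (hogging).
Span EF, ΣM about F: R_E^{EF}·7.2 = 466.6 + 79.75, so R_E^{EF} = 75.88 kN and R_F = 129.6 − 75.88 = 53.72 kN.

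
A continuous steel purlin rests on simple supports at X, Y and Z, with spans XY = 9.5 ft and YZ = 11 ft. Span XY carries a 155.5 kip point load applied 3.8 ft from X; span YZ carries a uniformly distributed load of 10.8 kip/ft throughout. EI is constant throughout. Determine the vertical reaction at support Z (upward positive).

Insert a hinge at Y; M_Y is the redundant, and each span becomes simply supported.
Rotations at Y on the released spans (each span's end-slope, ×1/EI):
  span XY: point load 155.5 at a = 3.8: Pab(L + a)/(6LEI) = 785.9/EI
  span YZ: UDL 10.8: wL³/(24EI) = 599/EI
  relative rotation θ_0 = (785.9 + 599)/EI = 1385/EI
A unit hogging moment at Y produces rotation L₁/(3EI) + L₂/(3EI) = 6.833/EI.
Compatibility: M_Y·(L₁+L₂)/(3EI) = θ_0, giving M_Y = 202.7 kip·ft (hogging).
Span YZ, ΣM about Z: R_Y^{YZ}·11 = 653.4 + 202.7, so R_Y^{YZ} = 77.82 kip and R_Z = 118.8 − 77.82 = 40.98 kip.

R_Z = 40.98 kip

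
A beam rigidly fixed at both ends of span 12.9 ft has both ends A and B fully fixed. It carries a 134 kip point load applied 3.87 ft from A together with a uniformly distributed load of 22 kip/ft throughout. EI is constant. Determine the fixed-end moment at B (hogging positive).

M_B = 414 kip·ft

Release both end moments; the primary structure is a simply-supported span AB with redundants M_A and M_B.
On the primary (simply-supported) span, the end slopes from the loading are:
  at A: point load 134 at a = 3.87: Pab(L + b)/(6LEI) = 1327/EI
  at B: point load 134 at a = 3.87: Pab(L + a)/(6LEI) = 1015/EI
  at A: UDL 22: wL³/(24EI) = 1968/EI
  at B: UDL 22: wL³/(24EI) = 1968/EI
  θ_A0 = 3295/EI,  θ_B0 = 2982/EI
Flexibility coefficients: a unit moment at one end gives L/(3EI) there and L/(6EI) at the far end, so f₁₁ = f₂₂ = 4.3/EI and f₁₂ = f₂₁ = 2.15/EI.
Compatibility — zero rotation at each built-in end:
  4.3 M_A + 2.15 M_B = 3295
  2.15 M_A + 4.3 M_B = 2982
Solving the pair gives M_A = 559.2 kip·ft and M_B = 414 kip·ft (hogging).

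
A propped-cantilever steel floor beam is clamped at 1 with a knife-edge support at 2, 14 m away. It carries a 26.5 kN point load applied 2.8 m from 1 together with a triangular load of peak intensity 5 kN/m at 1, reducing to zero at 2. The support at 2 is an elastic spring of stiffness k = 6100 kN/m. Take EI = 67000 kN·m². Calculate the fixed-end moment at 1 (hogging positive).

M_1 = 120.2 kN·m

Choose R_2 as the redundant. The primary structure is the cantilever fixed at 1.
Downward deflection at the released point 2 due to the loads:
  point load 26.5 at a = 2.8: Pa²(3L − a)/(6EI) = 1357/EI
  triangular load, peak 5 at the fixed end: w₀L⁴/(30EI) = 6403/EI
  δ_0 = 7760/EI
Flexibility coefficient — unit upward force at 2: δ_{22} = L³/(3EI) = 914.7/EI.
With EI = 67000 kN·m²: δ_0 = 0.11582 m and δ_{22} = 0.013652 m/kN.
Compatibility — the spring shortens by R_2/k under the reaction it provides: δ_0 − R_2·δ_{22} = R_2/k. With 1/k = 0.000164 m/kN, R_2 = δ_0 / (δ_{22} + 1/k) = 0.11582 / (0.013652 + 0.000164) = 8.383 kN.
Moment equilibrium about 1: M_1 = Σ(load moments about 1) − R_2·L = 237.5 − 8.383×14 = 120.2 kN·m.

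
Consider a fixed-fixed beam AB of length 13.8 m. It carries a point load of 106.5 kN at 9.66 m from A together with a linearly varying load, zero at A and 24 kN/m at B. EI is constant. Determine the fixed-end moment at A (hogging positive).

M_A = 244.9 kN·m

Take the two fixed-end moments M_A, M_B as redundants; the released structure is the simple span AB.
Simple-span end rotations at A and B under the given loads:
  at A: point load 106.5 at a = 9.66: Pab(L + b)/(6LEI) = 922.8/EI
  at B: point load 106.5 at a = 9.66: Pab(L + a)/(6LEI) = 1207/EI
  at A: triangular load, peak 24: 7w₀L³/(360EI) = 1226/EI
  at B: triangular load, peak 24: w₀L³/(45EI) = 1402/EI
  θ_A0 = 2149/EI,  θ_B0 = 2608/EI
Flexibility coefficients: a unit moment at one end gives L/(3EI) there and L/(6EI) at the far end, so f₁₁ = f₂₂ = 4.6/EI and f₁₂ = f₂₁ = 2.3/EI.
Compatibility — zero rotation at each built-in end:
  4.6 M_A + 2.3 M_B = 2149
  2.3 M_A + 4.6 M_B = 2608
Solving the pair gives M_A = 244.9 kN·m and M_B = 444.6 kN·m (hogging).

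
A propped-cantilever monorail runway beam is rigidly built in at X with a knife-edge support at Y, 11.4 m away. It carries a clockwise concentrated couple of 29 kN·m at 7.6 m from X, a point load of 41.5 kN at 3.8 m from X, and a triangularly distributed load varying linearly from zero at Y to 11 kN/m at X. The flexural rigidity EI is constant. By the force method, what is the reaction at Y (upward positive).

Choose R_Y as the redundant. The primary structure is the cantilever fixed at X.
Free-end deflection of the primary structure under the applied loading (downward +):
  clockwise couple 29 at a = 7.6: M₀a(2L − a)/(2EI) = 1675/EI
  point load 41.5 at a = 3.8: Pa²(3L − a)/(6EI) = 3036/EI
  triangular load, peak 11 at the fixed end: w₀L⁴/(30EI) = 6193/EI
  δ_0 = 10904/EI
Tip deflection under a unit load at Y: L³/(3EI) = 493.8/EI.
The prop prevents deflection at Y: R_Y = δ_0/δ_{YY} = 10904/493.8 = 22.08 kN.

R_Y = 22.08 kN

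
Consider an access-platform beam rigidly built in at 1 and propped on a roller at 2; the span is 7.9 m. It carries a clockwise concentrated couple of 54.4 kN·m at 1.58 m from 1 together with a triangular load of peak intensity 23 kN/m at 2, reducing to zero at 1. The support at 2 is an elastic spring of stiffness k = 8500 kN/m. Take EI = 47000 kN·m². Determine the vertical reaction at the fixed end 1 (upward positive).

R_1 = 38.91 kN

Release the roller at 2. Primary structure: cantilever fixed at 1.
Deflection at 2 on the released cantilever, summing each load's contribution:
  clockwise couple 54.4 at a = 1.58: M₀a(2L − a)/(2EI) = 611.1/EI
  triangular load, peak 23 at the free end: 11w₀L⁴/(120EI) = 8212/EI
  δ_0 = 8823/EI
Flexibility coefficient — unit upward force at 2: δ_{22} = L³/(3EI) = 164.3/EI.
With EI = 47000 kN·m²: δ_0 = 0.18773 m and δ_{22} = 0.003497 m/kN.
Compatibility — the spring shortens by R_2/k under the reaction it provides: δ_0 − R_2·δ_{22} = R_2/k. With 1/k = 0.000118 m/kN, R_2 = δ_0 / (δ_{22} + 1/k) = 0.18773 / (0.003497 + 0.000118) = 51.94 kN.
Vertical equilibrium: R_1 = ΣP − R_2 = 90.85 − 51.94 = 38.91 kN.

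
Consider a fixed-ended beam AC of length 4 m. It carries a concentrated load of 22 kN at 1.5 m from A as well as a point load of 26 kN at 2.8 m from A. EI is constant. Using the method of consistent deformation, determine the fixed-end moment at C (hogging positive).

Release both end moments; the primary structure is a simply-supported span AC with redundants M_A and M_C.
End rotations of the released simple span under the applied load (×1/EI):
  at A: point load 22 at a = 1.5: Pab(L + b)/(6LEI) = 22.34/EI
  at C: point load 22 at a = 1.5: Pab(L + a)/(6LEI) = 18.91/EI
  at A: point load 26 at a = 2.8: Pab(L + b)/(6LEI) = 18.93/EI
  at C: point load 26 at a = 2.8: Pab(L + a)/(6LEI) = 24.75/EI
  θ_A0 = 41.27/EI,  θ_C0 = 43.66/EI
Flexibility coefficients: a unit moment at one end gives L/(3EI) there and L/(6EI) at the far end, so f₁₁ = f₂₂ = 1.333/EI and f₁₂ = f₂₁ = 0.6667/EI.
Compatibility — zero rotation at each built-in end:
  1.333 M_A + 0.6667 M_C = 41.27
  0.6667 M_A + 1.333 M_C = 43.66
Solving the pair gives M_A = 19.44 kN·m and M_C = 23.02 kN·m (hogging).

M_C = 23.02 kN·m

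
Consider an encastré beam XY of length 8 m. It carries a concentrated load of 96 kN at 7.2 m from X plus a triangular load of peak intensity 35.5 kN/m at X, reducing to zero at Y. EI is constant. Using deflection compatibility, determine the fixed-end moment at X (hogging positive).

M_X = 120.5 kN·m

Take the two fixed-end moments M_X, M_Y as redundants; the released structure is the simple span XY.
On the primary (simply-supported) span, the end slopes from the loading are:
  at X: point load 96 at a = 7.2: Pab(L + b)/(6LEI) = 101.4/EI
  at Y: point load 96 at a = 7.2: Pab(L + a)/(6LEI) = 175.1/EI
  at X: triangular load, peak 35.5: w₀L³/(45EI) = 403.9/EI
  at Y: triangular load, peak 35.5: 7w₀L³/(360EI) = 353.4/EI
  θ_X0 = 505.3/EI,  θ_Y0 = 528.5/EI
Flexibility coefficients: a unit moment at one end gives L/(3EI) there and L/(6EI) at the far end, so f₁₁ = f₂₂ = 2.667/EI and f₁₂ = f₂₁ = 1.333/EI.
Compatibility — zero rotation at each built-in end:
  2.667 M_X + 1.333 M_Y = 505.3
  1.333 M_X + 2.667 M_Y = 528.5
Solving the pair gives M_X = 120.5 kN·m and M_Y = 137.9 kN·m (hogging).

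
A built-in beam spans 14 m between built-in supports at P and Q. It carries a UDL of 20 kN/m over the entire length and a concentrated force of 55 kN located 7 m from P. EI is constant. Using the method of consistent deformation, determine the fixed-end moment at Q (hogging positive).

M_Q = 422.9 kN·m

Take the two fixed-end moments M_P, M_Q as redundants; the released structure is the simple span PQ.
Simple-span end rotations at P and Q under the given loads:
  at P: UDL 20: wL³/(24EI) = 2287/EI
  at Q: UDL 20: wL³/(24EI) = 2287/EI
  at P: point load 55 at a = 7: Pab(L + b)/(6LEI) = 673.8/EI
  at Q: point load 55 at a = 7: Pab(L + a)/(6LEI) = 673.8/EI
  θ_P0 = 2960/EI,  θ_Q0 = 2960/EI
Flexibility coefficients: a unit moment at one end gives L/(3EI) there and L/(6EI) at the far end, so f₁₁ = f₂₂ = 4.667/EI and f₁₂ = f₂₁ = 2.333/EI.
Compatibility — zero rotation at each built-in end:
  4.667 M_P + 2.333 M_Q = 2960
  2.333 M_P + 4.667 M_Q = 2960
Solving the pair gives M_P = 422.9 kN·m and M_Q = 422.9 kN·m (hogging).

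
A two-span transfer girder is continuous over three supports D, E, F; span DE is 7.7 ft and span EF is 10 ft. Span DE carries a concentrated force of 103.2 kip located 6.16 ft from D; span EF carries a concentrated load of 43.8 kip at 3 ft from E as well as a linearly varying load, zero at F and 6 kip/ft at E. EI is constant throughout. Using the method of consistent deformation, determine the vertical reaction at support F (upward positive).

R_F = 11.49 kip

Insert a hinge at E; M_E is the redundant, and each span becomes simply supported.
End slopes at the hinge E, treating each span as simply supported:
  span DE: point load 103.2 at a = 6.16: Pab(L + a)/(6LEI) = 293.7/EI
  span EF: point load 43.8 at a = 3: Pab(L + b)/(6LEI) = 260.6/EI
  span EF: triangular load, peak 6: w₀L³/(45EI) = 133.3/EI
  relative rotation θ_0 = (293.7 + 393.9)/EI = 687.6/EI
A unit hogging moment at E produces rotation L₁/(3EI) + L₂/(3EI) = 5.9/EI.
Compatibility: M_E·(L₁+L₂)/(3EI) = θ_0, giving M_E = 116.5 kip·ft (hogging).
Span EF, ΣM about F: R_E^{EF}·10 = 506.6 + 116.5, so R_E^{EF} = 62.31 kip and R_F = 73.8 − 62.31 = 11.49 kip.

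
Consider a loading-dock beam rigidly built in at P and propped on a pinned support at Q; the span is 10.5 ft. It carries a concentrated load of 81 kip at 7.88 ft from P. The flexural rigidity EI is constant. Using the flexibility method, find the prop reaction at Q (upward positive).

Choose R_Q as the redundant. The primary structure is the cantilever fixed at P.
Free-end deflection of the primary structure under the applied loading (downward +):
  point load 81 at a = 7.88: Pa²(3L − a)/(6EI) = 19800/EI
Flexibility coefficient — unit upward force at Q: δ_{QQ} = L³/(3EI) = 385.9/EI.
The prop prevents deflection at Q: R_Q = δ_0/δ_{QQ} = 19800/385.9 = 51.31 kip.

R_Q = 51.31 kip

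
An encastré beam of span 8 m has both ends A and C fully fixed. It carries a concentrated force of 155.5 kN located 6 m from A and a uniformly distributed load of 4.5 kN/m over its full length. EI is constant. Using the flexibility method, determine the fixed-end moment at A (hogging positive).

M_A = 82.31 kN·m

Release both end moments; the primary structure is a simply-supported span AC with redundants M_A and M_C.
Simple-span end rotations at A and C under the given loads:
  at A: point load 155.5 at a = 6: Pab(L + b)/(6LEI) = 388.8/EI
  at C: point load 155.5 at a = 6: Pab(L + a)/(6LEI) = 544.2/EI
  at A: UDL 4.5: wL³/(24EI) = 96/EI
  at C: UDL 4.5: wL³/(24EI) = 96/EI
  θ_A0 = 484.8/EI,  θ_C0 = 640.2/EI
Flexibility coefficients: a unit moment at one end gives L/(3EI) there and L/(6EI) at the far end, so f₁₁ = f₂₂ = 2.667/EI and f₁₂ = f₂₁ = 1.333/EI.
Compatibility — zero rotation at each built-in end:
  2.667 M_A + 1.333 M_C = 484.8
  1.333 M_A + 2.667 M_C = 640.2
Solving the pair gives M_A = 82.31 kN·m and M_C = 198.9 kN·m (hogging).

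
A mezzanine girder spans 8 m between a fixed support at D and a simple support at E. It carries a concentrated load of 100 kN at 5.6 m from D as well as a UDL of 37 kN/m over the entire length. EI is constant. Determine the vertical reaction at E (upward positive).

R_E = 167.3 kN

Choose R_E as the redundant. The primary structure is the cantilever fixed at D.
Downward deflection at the released point E due to the loads:
  point load 100 at a = 5.6: Pa²(3L − a)/(6EI) = 9617/EI
  UDL 37: wL⁴/(8EI) = 18944/EI
  δ_0 = 28561/EI
Tip deflection under a unit load at E: L³/(3EI) = 170.7/EI.
The prop prevents deflection at E: R_E = δ_0/δ_{EE} = 28561/170.7 = 167.3 kN.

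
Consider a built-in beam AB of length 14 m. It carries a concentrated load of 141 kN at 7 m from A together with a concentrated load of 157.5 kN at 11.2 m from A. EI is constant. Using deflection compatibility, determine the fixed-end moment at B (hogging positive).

M_B = 529 kN·m

Take the two fixed-end moments M_A, M_B as redundants; the released structure is the simple span AB.
End rotations of the released simple span under the applied load (×1/EI):
  at A: point load 141 at a = 7: Pab(L + b)/(6LEI) = 1727/EI
  at B: point load 141 at a = 7: Pab(L + a)/(6LEI) = 1727/EI
  at A: point load 157.5 at a = 11.2: Pab(L + b)/(6LEI) = 987.8/EI
  at B: point load 157.5 at a = 11.2: Pab(L + a)/(6LEI) = 1482/EI
  θ_A0 = 2715/EI,  θ_B0 = 3209/EI
Flexibility coefficients: a unit moment at one end gives L/(3EI) there and L/(6EI) at the far end, so f₁₁ = f₂₂ = 4.667/EI and f₁₂ = f₂₁ = 2.333/EI.
Compatibility — zero rotation at each built-in end:
  4.667 M_A + 2.333 M_B = 2715
  2.333 M_A + 4.667 M_B = 3209
Solving the pair gives M_A = 317.3 kN·m and M_B = 529 kN·m (hogging).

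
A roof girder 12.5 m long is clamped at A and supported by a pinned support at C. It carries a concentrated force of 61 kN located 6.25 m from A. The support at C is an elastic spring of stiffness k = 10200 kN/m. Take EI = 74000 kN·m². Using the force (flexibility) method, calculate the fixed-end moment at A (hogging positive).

M_A = 145.6 kN·m

Remove the prop at C; the released (primary) structure is a cantilever built in at A.
Primary-structure tip deflection at C by superposition:
  point load 61 at a = 6.25: Pa²(3L − a)/(6EI) = 12410/EI
Flexibility coefficient — unit upward force at C: δ_{CC} = L³/(3EI) = 651/EI.
With EI = 74000 kN·m²: δ_0 = 0.16771 m and δ_{CC} = 0.008798 m/kN.
Compatibility — the spring shortens by R_C/k under the reaction it provides: δ_0 − R_C·δ_{CC} = R_C/k. With 1/k = 0.000098 m/kN, R_C = δ_0 / (δ_{CC} + 1/k) = 0.16771 / (0.008798 + 0.000098) = 18.85 kN.
Moment equilibrium about A: M_A = Σ(load moments about A) − R_C·L = 381.2 − 18.85×12.5 = 145.6 kN·m.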